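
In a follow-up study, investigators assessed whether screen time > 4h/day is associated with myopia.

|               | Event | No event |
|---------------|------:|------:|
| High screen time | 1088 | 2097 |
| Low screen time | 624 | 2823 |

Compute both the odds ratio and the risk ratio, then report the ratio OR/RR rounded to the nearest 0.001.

Cells: a = 1088, b = 2097, c = 624, d = 2823.
OR = (1088·2823)/(2097·624) = 3071424/1308528 = 2.34724
Risk in exposed = 1088/3185 = 0.34160; risk in unexposed = 624/3447 = 0.18103; RR = 1.88702
OR/RR = 2.34724 / 1.88702 = 1.24389
The outcome is not rare, so the OR lies further from 1 than the RR.

1.244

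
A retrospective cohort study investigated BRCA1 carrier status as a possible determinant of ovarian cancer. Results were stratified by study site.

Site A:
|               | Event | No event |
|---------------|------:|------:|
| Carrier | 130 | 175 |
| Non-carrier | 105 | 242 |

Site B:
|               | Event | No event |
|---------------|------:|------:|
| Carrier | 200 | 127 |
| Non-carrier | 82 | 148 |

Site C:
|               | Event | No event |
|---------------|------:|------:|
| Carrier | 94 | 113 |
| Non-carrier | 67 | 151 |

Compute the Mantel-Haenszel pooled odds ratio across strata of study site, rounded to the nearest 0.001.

OR_MH = Σ(aᵢdᵢ/nᵢ) / Σ(bᵢcᵢ/nᵢ), where nᵢ is the stratum total.
Stratum 1 (Site A): n = 652; a·d/n = 130·242/652 = 48.2515; b·c/n = 175·105/652 = 28.1825
Stratum 2 (Site B): n = 557; a·d/n = 200·148/557 = 53.1418; b·c/n = 127·82/557 = 18.6966
Stratum 3 (Site C): n = 425; a·d/n = 94·151/425 = 33.3976; b·c/n = 113·67/425 = 17.8141
OR_MH = (48.2515 + 53.1418 + 33.3976) / (28.1825 + 18.6966 + 17.8141) = 134.7910 / 64.6932 = 2.08354

2.084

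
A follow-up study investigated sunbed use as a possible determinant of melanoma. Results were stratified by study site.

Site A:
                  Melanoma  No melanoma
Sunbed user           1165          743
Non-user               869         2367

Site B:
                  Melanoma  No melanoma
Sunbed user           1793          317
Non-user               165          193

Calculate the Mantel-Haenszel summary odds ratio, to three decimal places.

OR_MH = Σ(aᵢdᵢ/nᵢ) / Σ(bᵢcᵢ/nᵢ), where nᵢ is the stratum total.
Stratum 1 (Site A): n = 5144; a·d/n = 1165·2367/5144 = 536.0721; b·c/n = 743·869/5144 = 125.5185
Stratum 2 (Site B): n = 2468; a·d/n = 1793·193/2468 = 140.2143; b·c/n = 317·165/2468 = 21.1933
OR_MH = (536.0721 + 140.2143) / (125.5185 + 21.1933) = 676.2865 / 146.7117 = 4.60963

4.610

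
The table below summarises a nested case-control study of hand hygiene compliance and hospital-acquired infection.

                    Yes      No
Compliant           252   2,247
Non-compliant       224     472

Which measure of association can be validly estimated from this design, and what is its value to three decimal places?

0.236

Cells: a = 252, b = 2247, c = 224, d = 472.
This is a nested case-control study: participants were sampled on outcome status, so risks in the source population cannot be estimated directly — relative risk is not valid here. The odds ratio is the appropriate measure.
OR = (a·d)/(b·c) = (252 × 472) / (2247 × 224) = 118944 / 503328 = 0.23632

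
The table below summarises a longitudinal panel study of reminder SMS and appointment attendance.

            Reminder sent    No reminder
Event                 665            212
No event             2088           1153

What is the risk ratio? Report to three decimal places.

Reading the table with exposure as columns: a = 665 (Reminder sent, case), b = 2088 (Reminder sent, non-case), c = 212 (No reminder, case), d = 1153.
Risk in exposed = 665/2753 = 0.24155; risk in unexposed = 212/1365 = 0.15531.
RR = 0.24155 / 0.15531 = 1.55529
The risk among the exposed is 1.56 times that among the unexposed.

1.555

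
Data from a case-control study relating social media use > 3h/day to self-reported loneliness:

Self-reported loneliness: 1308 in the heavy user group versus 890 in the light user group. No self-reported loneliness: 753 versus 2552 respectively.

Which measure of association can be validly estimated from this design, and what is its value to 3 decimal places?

4.981

From the description: a = 1308, b = 753, c = 890, d = 2552.
This is a case-control study: participants were sampled on outcome status, so risks in the source population cannot be estimated directly — relative risk is not valid here. The odds ratio is the appropriate measure.
OR = (a·d)/(b·c) = (1308 × 2552) / (753 × 890) = 3338016 / 670170 = 4.98085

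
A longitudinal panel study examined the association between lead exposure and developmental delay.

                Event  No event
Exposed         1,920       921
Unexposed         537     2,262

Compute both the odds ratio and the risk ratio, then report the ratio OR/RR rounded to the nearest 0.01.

Cells: a = 1920, b = 921, c = 537, d = 2262.
OR = (1920·2262)/(921·537) = 4343040/494577 = 8.78132
Risk in exposed = 1920/2841 = 0.67582; risk in unexposed = 537/2799 = 0.19185; RR = 3.52256
OR/RR = 8.78132 / 3.52256 = 2.49288
The outcome is not rare, so the OR lies further from 1 than the RR.

2.49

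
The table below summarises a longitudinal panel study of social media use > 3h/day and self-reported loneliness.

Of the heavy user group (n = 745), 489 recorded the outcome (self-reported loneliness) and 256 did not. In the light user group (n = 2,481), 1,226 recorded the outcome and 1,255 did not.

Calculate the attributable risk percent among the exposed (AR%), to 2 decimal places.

From the description: a = 489, b = 256, c = 1226, d = 1255.
Risk in exposed = 489/745 = 0.65638; risk in unexposed = 1226/2481 = 0.49416.
RR = 0.65638/0.49416 = 1.32828
AR% = (RR − 1)/RR × 100 = (1.32828 − 1)/1.32828 × 100 = 24.7145%

24.71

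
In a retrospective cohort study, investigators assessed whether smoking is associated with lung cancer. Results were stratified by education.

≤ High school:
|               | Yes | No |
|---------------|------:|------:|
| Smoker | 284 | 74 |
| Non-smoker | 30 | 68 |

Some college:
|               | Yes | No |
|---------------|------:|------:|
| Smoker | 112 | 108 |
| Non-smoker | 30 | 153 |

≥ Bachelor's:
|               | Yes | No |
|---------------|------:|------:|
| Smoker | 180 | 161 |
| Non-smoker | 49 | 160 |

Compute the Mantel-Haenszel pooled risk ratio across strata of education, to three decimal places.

2.564

RR_MH = Σ(aᵢ·n₀ᵢ/nᵢ) / Σ(cᵢ·n₁ᵢ/nᵢ), with n₁ᵢ = aᵢ+bᵢ (exposed), n₀ᵢ = cᵢ+dᵢ (unexposed), nᵢ = n₁ᵢ+n₀ᵢ.
Stratum 1 (≤ High school): n₁ = 358, n₀ = 98, n = 456; a·n₀/n = 284·98/456 = 61.0351; c·n₁/n = 30·358/456 = 23.5526
Stratum 2 (Some college): n₁ = 220, n₀ = 183, n = 403; a·n₀/n = 112·183/403 = 50.8586; c·n₁/n = 30·220/403 = 16.3772
Stratum 3 (≥ Bachelor's): n₁ = 341, n₀ = 209, n = 550; a·n₀/n = 180·209/550 = 68.4000; c·n₁/n = 49·341/550 = 30.3800
RR_MH = (61.0351 + 50.8586 + 68.4000) / (23.5526 + 16.3772 + 30.3800) = 180.2936 / 70.3098 = 2.56427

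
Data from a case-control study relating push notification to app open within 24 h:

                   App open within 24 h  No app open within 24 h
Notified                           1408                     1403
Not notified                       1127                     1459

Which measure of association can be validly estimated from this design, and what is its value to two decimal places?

1.30

Cells: a = 1408, b = 1403, c = 1127, d = 1459.
This is a case-control study: participants were sampled on outcome status, so risks in the source population cannot be estimated directly — relative risk is not valid here. The odds ratio is the appropriate measure.
OR = (a·d)/(b·c) = (1408 × 1459) / (1403 × 1127) = 2054272 / 1581181 = 1.29920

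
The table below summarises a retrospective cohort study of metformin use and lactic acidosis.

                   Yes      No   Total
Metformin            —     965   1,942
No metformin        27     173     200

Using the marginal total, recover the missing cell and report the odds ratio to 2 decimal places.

6.49

The missing cell is in the exposed row: 1942 − 965 = 977.
So a = 977, b = 965, c = 27, d = 173.
OR = (a·d)/(b·c) = (977 × 173) / (965 × 27) = 169021 / 26055 = 6.48709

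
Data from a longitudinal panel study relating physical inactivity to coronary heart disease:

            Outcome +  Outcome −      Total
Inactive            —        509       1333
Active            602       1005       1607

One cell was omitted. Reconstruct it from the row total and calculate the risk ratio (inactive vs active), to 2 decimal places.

The missing cell is in the exposed row: 1333 − 509 = 824.
So a = 824, b = 509, c = 602, d = 1005.
RR = [a/(a+b)] / [c/(c+d)] = (824/1333) / (602/1607) = 0.61815/0.37461 = 1.65012

1.65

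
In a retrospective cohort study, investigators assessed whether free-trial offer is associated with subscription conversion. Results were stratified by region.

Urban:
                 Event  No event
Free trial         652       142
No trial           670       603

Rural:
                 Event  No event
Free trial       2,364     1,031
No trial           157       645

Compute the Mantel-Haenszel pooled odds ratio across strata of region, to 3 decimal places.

OR_MH = Σ(aᵢdᵢ/nᵢ) / Σ(bᵢcᵢ/nᵢ), where nᵢ is the stratum total.
Stratum 1 (Urban): n = 2067; a·d/n = 652·603/2067 = 190.2061; b·c/n = 142·670/2067 = 46.0281
Stratum 2 (Rural): n = 4197; a·d/n = 2364·645/4197 = 363.3024; b·c/n = 1031·157/4197 = 38.5673
OR_MH = (190.2061 + 363.3024) / (46.0281 + 38.5673) = 553.5085 / 84.5954 = 6.54301

6.543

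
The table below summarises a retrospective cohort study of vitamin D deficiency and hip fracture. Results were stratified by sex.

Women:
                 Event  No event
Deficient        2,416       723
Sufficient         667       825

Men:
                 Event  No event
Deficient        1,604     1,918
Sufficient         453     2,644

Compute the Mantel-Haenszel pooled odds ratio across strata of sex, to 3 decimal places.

4.550

OR_MH = Σ(aᵢdᵢ/nᵢ) / Σ(bᵢcᵢ/nᵢ), where nᵢ is the stratum total.
Stratum 1 (Women): n = 4631; a·d/n = 2416·825/4631 = 430.4038; b·c/n = 723·667/4631 = 104.1332
Stratum 2 (Men): n = 6619; a·d/n = 1604·2644/6619 = 640.7276; b·c/n = 1918·453/6619 = 131.2667
OR_MH = (430.4038 + 640.7276) / (104.1332 + 131.2667) = 1071.1314 / 235.3999 = 4.55026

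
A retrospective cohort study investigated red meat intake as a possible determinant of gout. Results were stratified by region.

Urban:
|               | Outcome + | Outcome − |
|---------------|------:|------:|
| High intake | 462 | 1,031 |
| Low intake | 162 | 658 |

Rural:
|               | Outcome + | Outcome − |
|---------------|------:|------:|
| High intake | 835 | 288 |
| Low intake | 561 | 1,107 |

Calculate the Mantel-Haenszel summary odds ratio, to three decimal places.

3.556

OR_MH = Σ(aᵢdᵢ/nᵢ) / Σ(bᵢcᵢ/nᵢ), where nᵢ is the stratum total.
Stratum 1 (Urban): n = 2313; a·d/n = 462·658/2313 = 131.4293; b·c/n = 1031·162/2313 = 72.2101
Stratum 2 (Rural): n = 2791; a·d/n = 835·1107/2791 = 331.1877; b·c/n = 288·561/2791 = 57.8889
OR_MH = (131.4293 + 331.1877) / (72.2101 + 57.8889) = 462.6171 / 130.0990 = 3.55588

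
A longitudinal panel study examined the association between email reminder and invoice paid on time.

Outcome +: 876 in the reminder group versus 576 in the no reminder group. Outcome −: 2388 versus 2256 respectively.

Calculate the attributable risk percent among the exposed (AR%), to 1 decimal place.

24.2

From the description: a = 876, b = 2388, c = 576, d = 2256.
Risk in exposed = 876/3264 = 0.26838; risk in unexposed = 576/2832 = 0.20339.
RR = 0.26838/0.20339 = 1.31955
AR% = (RR − 1)/RR × 100 = (1.31955 − 1)/1.31955 × 100 = 24.2164%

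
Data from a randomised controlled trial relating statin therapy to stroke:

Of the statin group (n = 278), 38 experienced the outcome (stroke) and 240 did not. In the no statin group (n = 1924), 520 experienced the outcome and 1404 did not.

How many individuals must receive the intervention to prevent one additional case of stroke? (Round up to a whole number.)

8

Risk in treated group = 38/278 = 0.13669; risk in control = 520/1924 = 0.27027.
Absolute risk reduction = 0.27027 − 0.13669 = 0.13358
NNT = 1 / ARR = 1 / 0.13358 = 7.486 → round up → 8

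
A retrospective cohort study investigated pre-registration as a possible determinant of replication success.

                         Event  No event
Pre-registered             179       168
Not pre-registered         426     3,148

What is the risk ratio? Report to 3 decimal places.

4.328

Cells: a = 179, b = 168, c = 426, d = 3148.
Risk in exposed = 179/347 = 0.51585; risk in unexposed = 426/3574 = 0.11919.
RR = 0.51585 / 0.11919 = 4.32781
The risk among the exposed is 4.33 times that among the unexposed.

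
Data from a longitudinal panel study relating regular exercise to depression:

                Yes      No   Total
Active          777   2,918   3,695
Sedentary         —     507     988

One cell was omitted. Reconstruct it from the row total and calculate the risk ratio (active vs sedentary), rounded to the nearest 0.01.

0.43

The missing cell is in the unexposed row: 988 − 507 = 481.
So a = 777, b = 2918, c = 481, d = 507.
RR = [a/(a+b)] / [c/(c+d)] = (777/3695) / (481/988) = 0.21028/0.48684 = 0.43194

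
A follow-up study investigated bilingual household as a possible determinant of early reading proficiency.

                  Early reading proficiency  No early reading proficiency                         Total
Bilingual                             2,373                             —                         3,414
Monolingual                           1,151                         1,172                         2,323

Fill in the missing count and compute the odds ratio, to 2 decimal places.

The missing cell is in the exposed row: 3414 − 2373 = 1041.
So a = 2373, b = 1041, c = 1151, d = 1172.
OR = (a·d)/(b·c) = (2373 × 1172) / (1041 × 1151) = 2781156 / 1198191 = 2.32113

2.32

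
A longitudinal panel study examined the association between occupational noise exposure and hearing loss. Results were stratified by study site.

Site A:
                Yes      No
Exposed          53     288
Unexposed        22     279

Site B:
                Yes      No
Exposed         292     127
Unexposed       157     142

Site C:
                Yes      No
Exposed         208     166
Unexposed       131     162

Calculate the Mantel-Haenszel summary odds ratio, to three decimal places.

OR_MH = Σ(aᵢdᵢ/nᵢ) / Σ(bᵢcᵢ/nᵢ), where nᵢ is the stratum total.
Stratum 1 (Site A): n = 642; a·d/n = 53·279/642 = 23.0327; b·c/n = 288·22/642 = 9.8692
Stratum 2 (Site B): n = 718; a·d/n = 292·142/718 = 57.7493; b·c/n = 127·157/718 = 27.7702
Stratum 3 (Site C): n = 667; a·d/n = 208·162/667 = 50.5187; b·c/n = 166·131/667 = 32.6027
OR_MH = (23.0327 + 57.7493 + 50.5187) / (9.8692 + 27.7702 + 32.6027) = 131.3008 / 70.2421 = 1.86926

1.869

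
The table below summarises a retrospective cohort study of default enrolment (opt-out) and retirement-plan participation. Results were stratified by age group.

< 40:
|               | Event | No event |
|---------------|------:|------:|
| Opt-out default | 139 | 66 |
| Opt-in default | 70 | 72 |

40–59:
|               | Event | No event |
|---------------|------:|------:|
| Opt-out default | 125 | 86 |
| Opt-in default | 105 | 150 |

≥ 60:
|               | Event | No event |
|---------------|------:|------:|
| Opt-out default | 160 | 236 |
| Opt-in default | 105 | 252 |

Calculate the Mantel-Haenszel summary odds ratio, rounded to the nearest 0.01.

1.87

OR_MH = Σ(aᵢdᵢ/nᵢ) / Σ(bᵢcᵢ/nᵢ), where nᵢ is the stratum total.
Stratum 1 (< 40): n = 347; a·d/n = 139·72/347 = 28.8415; b·c/n = 66·70/347 = 13.3141
Stratum 2 (40–59): n = 466; a·d/n = 125·150/466 = 40.2361; b·c/n = 86·105/466 = 19.3777
Stratum 3 (≥ 60): n = 753; a·d/n = 160·252/753 = 53.5458; b·c/n = 236·105/753 = 32.9084
OR_MH = (28.8415 + 40.2361 + 53.5458) / (13.3141 + 19.3777 + 32.9084) = 122.6234 / 65.6002 = 1.86925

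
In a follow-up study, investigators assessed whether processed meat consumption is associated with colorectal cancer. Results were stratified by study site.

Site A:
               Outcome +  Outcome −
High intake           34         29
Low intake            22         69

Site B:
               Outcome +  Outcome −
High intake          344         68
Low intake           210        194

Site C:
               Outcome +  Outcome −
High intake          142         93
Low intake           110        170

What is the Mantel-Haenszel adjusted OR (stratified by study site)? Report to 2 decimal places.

OR_MH = Σ(aᵢdᵢ/nᵢ) / Σ(bᵢcᵢ/nᵢ), where nᵢ is the stratum total.
Stratum 1 (Site A): n = 154; a·d/n = 34·69/154 = 15.2338; b·c/n = 29·22/154 = 4.1429
Stratum 2 (Site B): n = 816; a·d/n = 344·194/816 = 81.7843; b·c/n = 68·210/816 = 17.5000
Stratum 3 (Site C): n = 515; a·d/n = 142·170/515 = 46.8738; b·c/n = 93·110/515 = 19.8641
OR_MH = (15.2338 + 81.7843 + 46.8738) / (4.1429 + 17.5000 + 19.8641) = 143.8919 / 41.5069 = 3.46669

3.47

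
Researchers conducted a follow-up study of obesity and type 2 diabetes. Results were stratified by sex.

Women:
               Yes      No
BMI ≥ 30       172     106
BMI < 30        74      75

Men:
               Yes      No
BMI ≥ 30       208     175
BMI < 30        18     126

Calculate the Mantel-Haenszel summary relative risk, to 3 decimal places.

RR_MH = Σ(aᵢ·n₀ᵢ/nᵢ) / Σ(cᵢ·n₁ᵢ/nᵢ), with n₁ᵢ = aᵢ+bᵢ (exposed), n₀ᵢ = cᵢ+dᵢ (unexposed), nᵢ = n₁ᵢ+n₀ᵢ.
Stratum 1 (Women): n₁ = 278, n₀ = 149, n = 427; a·n₀/n = 172·149/427 = 60.0187; c·n₁/n = 74·278/427 = 48.1780
Stratum 2 (Men): n₁ = 383, n₀ = 144, n = 527; a·n₀/n = 208·144/527 = 56.8349; c·n₁/n = 18·383/527 = 13.0816
RR_MH = (60.0187 + 56.8349) / (48.1780 + 13.0816) = 116.8536 / 61.2596 = 1.90752

1.908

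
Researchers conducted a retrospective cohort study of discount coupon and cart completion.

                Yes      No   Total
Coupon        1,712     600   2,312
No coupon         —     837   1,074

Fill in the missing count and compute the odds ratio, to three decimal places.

10.077

The missing cell is in the unexposed row: 1074 − 837 = 237.
So a = 1712, b = 600, c = 237, d = 837.
OR = (a·d)/(b·c) = (1712 × 837) / (600 × 237) = 1432944 / 142200 = 10.07696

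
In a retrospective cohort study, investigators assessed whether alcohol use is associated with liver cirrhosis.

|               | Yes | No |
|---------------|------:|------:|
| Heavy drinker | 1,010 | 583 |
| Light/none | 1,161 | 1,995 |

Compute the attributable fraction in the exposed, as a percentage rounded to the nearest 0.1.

Cells: a = 1010, b = 583, c = 1161, d = 1995.
Risk in exposed = 1010/1593 = 0.63402; risk in unexposed = 1161/3156 = 0.36787.
RR = 0.63402/0.36787 = 1.72350
AR% = (RR − 1)/RR × 100 = (1.72350 − 1)/1.72350 × 100 = 41.9784%

42.0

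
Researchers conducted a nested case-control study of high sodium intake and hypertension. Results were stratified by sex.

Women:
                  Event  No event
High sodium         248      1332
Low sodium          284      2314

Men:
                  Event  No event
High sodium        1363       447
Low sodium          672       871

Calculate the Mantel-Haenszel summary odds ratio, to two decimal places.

2.73

OR_MH = Σ(aᵢdᵢ/nᵢ) / Σ(bᵢcᵢ/nᵢ), where nᵢ is the stratum total.
Stratum 1 (Women): n = 4178; a·d/n = 248·2314/4178 = 137.3557; b·c/n = 1332·284/4178 = 90.5428
Stratum 2 (Men): n = 3353; a·d/n = 1363·871/3353 = 354.0629; b·c/n = 447·672/3353 = 89.5866
OR_MH = (137.3557 + 354.0629) / (90.5428 + 89.5866) = 491.4186 / 180.1295 = 2.72814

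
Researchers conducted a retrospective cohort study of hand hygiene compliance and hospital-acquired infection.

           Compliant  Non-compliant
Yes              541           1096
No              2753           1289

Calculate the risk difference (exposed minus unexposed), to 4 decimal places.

Reading the table with exposure as columns: a = 541 (Compliant, case), b = 2753 (Compliant, non-case), c = 1096 (Non-compliant, case), d = 1289.
Risk in exposed = 541/3294 = 0.164238; risk in unexposed = 1096/2385 = 0.459539.
Risk difference = 0.164238 − 0.459539 = -0.295301

-0.2953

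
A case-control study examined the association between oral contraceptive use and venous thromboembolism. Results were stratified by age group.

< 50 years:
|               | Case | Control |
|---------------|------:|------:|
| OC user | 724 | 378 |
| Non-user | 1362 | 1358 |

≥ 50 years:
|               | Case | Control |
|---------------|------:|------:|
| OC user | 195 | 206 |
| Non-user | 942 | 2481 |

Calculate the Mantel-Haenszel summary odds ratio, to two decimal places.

2.07

OR_MH = Σ(aᵢdᵢ/nᵢ) / Σ(bᵢcᵢ/nᵢ), where nᵢ is the stratum total.
Stratum 1 (< 50 years): n = 3822; a·d/n = 724·1358/3822 = 257.2454; b·c/n = 378·1362/3822 = 134.7033
Stratum 2 (≥ 50 years): n = 3824; a·d/n = 195·2481/3824 = 126.5154; b·c/n = 206·942/3824 = 50.7458
OR_MH = (257.2454 + 126.5154) / (134.7033 + 50.7458) = 383.7609 / 185.4491 = 2.06936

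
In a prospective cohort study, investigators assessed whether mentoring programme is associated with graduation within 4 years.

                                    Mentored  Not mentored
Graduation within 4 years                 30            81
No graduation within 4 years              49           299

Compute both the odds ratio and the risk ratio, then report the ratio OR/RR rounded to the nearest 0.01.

1.27

Reading the table with exposure as columns: a = 30 (Mentored, case), b = 49 (Mentored, non-case), c = 81 (Not mentored, case), d = 299.
OR = (30·299)/(49·81) = 8970/3969 = 2.26002
Risk in exposed = 30/79 = 0.37975; risk in unexposed = 81/380 = 0.21316; RR = 1.78153
OR/RR = 2.26002 / 1.78153 = 1.26858
The outcome is not rare, so the OR lies further from 1 than the RR.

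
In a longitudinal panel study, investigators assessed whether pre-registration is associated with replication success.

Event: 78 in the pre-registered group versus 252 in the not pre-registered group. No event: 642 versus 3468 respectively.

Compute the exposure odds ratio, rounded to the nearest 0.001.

From the description: a = 78, b = 642, c = 252, d = 3468.
OR = (a·d)/(b·c) = (78 × 3468) / (642 × 252) = 270504 / 161784 = 1.67201
The odds of replication success are about 1.67 times as high in the pre-registered group.

1.672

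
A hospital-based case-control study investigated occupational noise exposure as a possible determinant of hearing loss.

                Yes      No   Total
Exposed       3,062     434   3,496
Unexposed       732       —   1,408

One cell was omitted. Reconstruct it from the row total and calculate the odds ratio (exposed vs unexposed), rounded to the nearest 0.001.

The missing cell is in the unexposed row: 1408 − 732 = 676.
So a = 3062, b = 434, c = 732, d = 676.
OR = (a·d)/(b·c) = (3062 × 676) / (434 × 732) = 2069912 / 317688 = 6.51555

6.516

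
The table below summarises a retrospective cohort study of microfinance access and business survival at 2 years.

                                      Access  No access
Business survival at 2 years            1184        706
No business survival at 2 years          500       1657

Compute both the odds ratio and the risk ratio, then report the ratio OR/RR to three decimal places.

Reading the table with exposure as columns: a = 1184 (Access, case), b = 500 (Access, non-case), c = 706 (No access, case), d = 1657.
OR = (1184·1657)/(500·706) = 1961888/353000 = 5.55776
Risk in exposed = 1184/1684 = 0.70309; risk in unexposed = 706/2363 = 0.29877; RR = 2.35325
OR/RR = 5.55776 / 2.35325 = 2.36173
The outcome is not rare, so the OR lies further from 1 than the RR.

2.362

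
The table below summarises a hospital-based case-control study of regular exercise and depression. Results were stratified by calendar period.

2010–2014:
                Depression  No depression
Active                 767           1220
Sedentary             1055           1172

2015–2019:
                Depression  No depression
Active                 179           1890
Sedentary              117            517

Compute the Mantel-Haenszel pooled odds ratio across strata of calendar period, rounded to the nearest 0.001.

OR_MH = Σ(aᵢdᵢ/nᵢ) / Σ(bᵢcᵢ/nᵢ), where nᵢ is the stratum total.
Stratum 1 (2010–2014): n = 4214; a·d/n = 767·1172/4214 = 213.3185; b·c/n = 1220·1055/4214 = 305.4343
Stratum 2 (2015–2019): n = 2703; a·d/n = 179·517/2703 = 34.2371; b·c/n = 1890·117/2703 = 81.8091
OR_MH = (213.3185 + 34.2371) / (305.4343 + 81.8091) = 247.5556 / 387.2434 = 0.63928

0.639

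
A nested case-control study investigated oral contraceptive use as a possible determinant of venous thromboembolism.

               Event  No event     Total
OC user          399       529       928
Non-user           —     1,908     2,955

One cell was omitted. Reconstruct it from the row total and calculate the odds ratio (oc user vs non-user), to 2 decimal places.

The missing cell is in the unexposed row: 2955 − 1908 = 1047.
So a = 399, b = 529, c = 1047, d = 1908.
OR = (a·d)/(b·c) = (399 × 1908) / (529 × 1047) = 761292 / 553863 = 1.37451

1.37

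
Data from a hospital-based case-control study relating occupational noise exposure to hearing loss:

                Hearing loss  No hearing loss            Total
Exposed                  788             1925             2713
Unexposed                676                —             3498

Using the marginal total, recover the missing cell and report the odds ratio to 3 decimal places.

The missing cell is in the unexposed row: 3498 − 676 = 2822.
So a = 788, b = 1925, c = 676, d = 2822.
OR = (a·d)/(b·c) = (788 × 2822) / (1925 × 676) = 2223736 / 1301300 = 1.70886

1.709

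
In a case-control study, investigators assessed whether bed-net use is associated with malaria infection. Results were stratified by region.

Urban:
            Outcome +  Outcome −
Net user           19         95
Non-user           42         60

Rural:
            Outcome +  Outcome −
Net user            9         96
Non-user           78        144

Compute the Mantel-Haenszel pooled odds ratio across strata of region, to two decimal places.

OR_MH = Σ(aᵢdᵢ/nᵢ) / Σ(bᵢcᵢ/nᵢ), where nᵢ is the stratum total.
Stratum 1 (Urban): n = 216; a·d/n = 19·60/216 = 5.2778; b·c/n = 95·42/216 = 18.4722
Stratum 2 (Rural): n = 327; a·d/n = 9·144/327 = 3.9633; b·c/n = 96·78/327 = 22.8991
OR_MH = (5.2778 + 3.9633) / (18.4722 + 22.8991) = 9.2411 / 41.3713 = 0.22337

0.22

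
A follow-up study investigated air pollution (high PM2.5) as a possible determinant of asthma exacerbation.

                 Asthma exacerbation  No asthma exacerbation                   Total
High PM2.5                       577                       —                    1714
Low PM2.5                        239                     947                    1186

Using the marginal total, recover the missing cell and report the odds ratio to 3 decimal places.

The missing cell is in the exposed row: 1714 − 577 = 1137.
So a = 577, b = 1137, c = 239, d = 947.
OR = (a·d)/(b·c) = (577 × 947) / (1137 × 239) = 546419 / 271743 = 2.01079

2.011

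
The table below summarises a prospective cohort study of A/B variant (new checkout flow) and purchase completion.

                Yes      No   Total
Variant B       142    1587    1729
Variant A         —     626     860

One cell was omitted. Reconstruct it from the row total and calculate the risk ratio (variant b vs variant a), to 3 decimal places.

The missing cell is in the unexposed row: 860 − 626 = 234.
So a = 142, b = 1587, c = 234, d = 626.
RR = [a/(a+b)] / [c/(c+d)] = (142/1729) / (234/860) = 0.08213/0.27209 = 0.30184

0.302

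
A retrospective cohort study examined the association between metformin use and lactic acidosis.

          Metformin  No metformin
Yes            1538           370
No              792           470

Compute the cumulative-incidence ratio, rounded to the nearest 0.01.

Reading the table with exposure as columns: a = 1538 (Metformin, case), b = 792 (Metformin, non-case), c = 370 (No metformin, case), d = 470.
Risk in exposed = 1538/2330 = 0.66009; risk in unexposed = 370/840 = 0.44048.
RR = 0.66009 / 0.44048 = 1.49857
The risk among the exposed is 1.50 times that among the unexposed.

1.50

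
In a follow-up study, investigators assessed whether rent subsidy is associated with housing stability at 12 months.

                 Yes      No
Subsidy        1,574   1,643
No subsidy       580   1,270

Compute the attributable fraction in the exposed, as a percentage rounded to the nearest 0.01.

35.92

Cells: a = 1574, b = 1643, c = 580, d = 1270.
Risk in exposed = 1574/3217 = 0.48928; risk in unexposed = 580/1850 = 0.31351.
RR = 0.48928/0.31351 = 1.56062
AR% = (RR − 1)/RR × 100 = (1.56062 − 1)/1.56062 × 100 = 35.9229%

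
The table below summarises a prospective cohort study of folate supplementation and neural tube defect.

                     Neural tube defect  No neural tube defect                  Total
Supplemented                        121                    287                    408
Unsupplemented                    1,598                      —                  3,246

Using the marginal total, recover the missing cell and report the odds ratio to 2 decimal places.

The missing cell is in the unexposed row: 3246 − 1598 = 1648.
So a = 121, b = 287, c = 1598, d = 1648.
OR = (a·d)/(b·c) = (121 × 1648) / (287 × 1598) = 199408 / 458626 = 0.43479

0.43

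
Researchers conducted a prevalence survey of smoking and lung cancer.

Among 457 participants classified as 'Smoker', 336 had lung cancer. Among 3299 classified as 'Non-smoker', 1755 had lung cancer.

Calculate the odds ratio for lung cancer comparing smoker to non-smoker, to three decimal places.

From the description: a = 336, b = 121, c = 1755, d = 1544.
OR = (a·d)/(b·c) = (336 × 1544) / (121 × 1755) = 518784 / 212355 = 2.44300
The odds of lung cancer are about 2.44 times as high in the smoker group.

2.443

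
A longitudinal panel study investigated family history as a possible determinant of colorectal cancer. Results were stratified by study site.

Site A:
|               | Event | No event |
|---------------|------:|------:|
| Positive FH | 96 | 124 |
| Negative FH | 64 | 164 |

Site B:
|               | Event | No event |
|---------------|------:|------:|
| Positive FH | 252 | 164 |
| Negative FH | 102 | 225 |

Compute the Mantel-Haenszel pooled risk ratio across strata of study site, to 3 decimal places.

RR_MH = Σ(aᵢ·n₀ᵢ/nᵢ) / Σ(cᵢ·n₁ᵢ/nᵢ), with n₁ᵢ = aᵢ+bᵢ (exposed), n₀ᵢ = cᵢ+dᵢ (unexposed), nᵢ = n₁ᵢ+n₀ᵢ.
Stratum 1 (Site A): n₁ = 220, n₀ = 228, n = 448; a·n₀/n = 96·228/448 = 48.8571; c·n₁/n = 64·220/448 = 31.4286
Stratum 2 (Site B): n₁ = 416, n₀ = 327, n = 743; a·n₀/n = 252·327/743 = 110.9071; c·n₁/n = 102·416/743 = 57.1090
RR_MH = (48.8571 + 110.9071) / (31.4286 + 57.1090) = 159.7643 / 88.5376 = 1.80448

1.804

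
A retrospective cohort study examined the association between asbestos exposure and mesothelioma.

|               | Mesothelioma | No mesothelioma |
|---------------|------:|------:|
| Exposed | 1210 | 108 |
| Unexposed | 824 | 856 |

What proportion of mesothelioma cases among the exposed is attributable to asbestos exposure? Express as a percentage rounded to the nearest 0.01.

46.57

Cells: a = 1210, b = 108, c = 824, d = 856.
Risk in exposed = 1210/1318 = 0.91806; risk in unexposed = 824/1680 = 0.49048.
RR = 0.91806/0.49048 = 1.87177
AR% = (RR − 1)/RR × 100 = (1.87177 − 1)/1.87177 × 100 = 46.5746%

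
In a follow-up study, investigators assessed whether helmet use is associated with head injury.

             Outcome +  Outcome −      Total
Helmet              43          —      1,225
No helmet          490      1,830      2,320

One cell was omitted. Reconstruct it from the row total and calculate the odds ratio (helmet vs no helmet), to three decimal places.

0.136

The missing cell is in the exposed row: 1225 − 43 = 1182.
So a = 43, b = 1182, c = 490, d = 1830.
OR = (a·d)/(b·c) = (43 × 1830) / (1182 × 490) = 78690 / 579180 = 0.13586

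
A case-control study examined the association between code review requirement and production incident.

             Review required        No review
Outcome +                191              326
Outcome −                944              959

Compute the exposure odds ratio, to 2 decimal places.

0.60

Reading the table with exposure as columns: a = 191 (Review required, case), b = 944 (Review required, non-case), c = 326 (No review, case), d = 959.
OR = (a·d)/(b·c) = (191 × 959) / (944 × 326) = 183169 / 307744 = 0.59520
Exposure is associated with lower odds of production incident (OR = 0.60 < 1).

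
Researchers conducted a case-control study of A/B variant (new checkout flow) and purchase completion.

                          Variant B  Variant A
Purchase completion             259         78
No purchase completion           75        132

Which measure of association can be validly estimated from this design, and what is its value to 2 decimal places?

Reading the table with exposure as columns: a = 259 (Variant B, case), b = 75 (Variant B, non-case), c = 78 (Variant A, case), d = 132.
This is a case-control study: participants were sampled on outcome status, so risks in the source population cannot be estimated directly — relative risk is not valid here. The odds ratio is the appropriate measure.
OR = (a·d)/(b·c) = (259 × 132) / (75 × 78) = 34188 / 5850 = 5.84410

5.84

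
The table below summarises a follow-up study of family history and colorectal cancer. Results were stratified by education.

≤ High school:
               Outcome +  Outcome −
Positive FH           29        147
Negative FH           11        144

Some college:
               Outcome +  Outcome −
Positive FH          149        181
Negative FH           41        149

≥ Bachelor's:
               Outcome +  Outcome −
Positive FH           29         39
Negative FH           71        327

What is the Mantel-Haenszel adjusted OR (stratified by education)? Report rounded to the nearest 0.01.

OR_MH = Σ(aᵢdᵢ/nᵢ) / Σ(bᵢcᵢ/nᵢ), where nᵢ is the stratum total.
Stratum 1 (≤ High school): n = 331; a·d/n = 29·144/331 = 12.6163; b·c/n = 147·11/331 = 4.8852
Stratum 2 (Some college): n = 520; a·d/n = 149·149/520 = 42.6942; b·c/n = 181·41/520 = 14.2712
Stratum 3 (≥ Bachelor's): n = 466; a·d/n = 29·327/466 = 20.3498; b·c/n = 39·71/466 = 5.9421
OR_MH = (12.6163 + 42.6942 + 20.3498) / (4.8852 + 14.2712 + 5.9421) = 75.6603 / 25.0984 = 3.01455

3.01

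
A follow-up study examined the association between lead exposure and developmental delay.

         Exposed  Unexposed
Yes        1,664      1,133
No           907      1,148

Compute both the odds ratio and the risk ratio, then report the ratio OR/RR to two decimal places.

Reading the table with exposure as columns: a = 1664 (Exposed, case), b = 907 (Exposed, non-case), c = 1133 (Unexposed, case), d = 1148.
OR = (1664·1148)/(907·1133) = 1910272/1027631 = 1.85891
Risk in exposed = 1664/2571 = 0.64722; risk in unexposed = 1133/2281 = 0.49671; RR = 1.30301
OR/RR = 1.85891 / 1.30301 = 1.42663
The outcome is not rare, so the OR lies further from 1 than the RR.

1.43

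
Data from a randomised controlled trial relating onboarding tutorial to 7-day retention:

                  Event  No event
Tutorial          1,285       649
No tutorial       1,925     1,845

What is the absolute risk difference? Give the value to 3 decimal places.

0.154

Cells: a = 1285, b = 649, c = 1925, d = 1845.
Risk in exposed = 1285/1934 = 0.664426; risk in unexposed = 1925/3770 = 0.510610.
Risk difference = 0.664426 − 0.510610 = 0.153816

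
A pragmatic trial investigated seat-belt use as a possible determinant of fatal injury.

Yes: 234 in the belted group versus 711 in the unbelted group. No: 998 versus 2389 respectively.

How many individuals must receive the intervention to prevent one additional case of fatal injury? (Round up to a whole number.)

Risk in treated group = 234/1232 = 0.18994; risk in control = 711/3100 = 0.22935.
Absolute risk reduction = 0.22935 − 0.18994 = 0.03942
NNT = 1 / ARR = 1 / 0.03942 = 25.368 → round up → 26

26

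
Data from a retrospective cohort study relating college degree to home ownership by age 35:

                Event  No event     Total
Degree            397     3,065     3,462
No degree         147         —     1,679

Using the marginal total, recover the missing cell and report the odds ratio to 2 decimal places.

The missing cell is in the unexposed row: 1679 − 147 = 1532.
So a = 397, b = 3065, c = 147, d = 1532.
OR = (a·d)/(b·c) = (397 × 1532) / (3065 × 147) = 608204 / 450555 = 1.34990

1.35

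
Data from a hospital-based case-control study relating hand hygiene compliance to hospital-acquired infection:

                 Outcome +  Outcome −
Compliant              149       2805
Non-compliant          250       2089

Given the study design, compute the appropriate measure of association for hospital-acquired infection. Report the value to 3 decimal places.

Cells: a = 149, b = 2805, c = 250, d = 2089.
This is a hospital-based case-control study: participants were sampled on outcome status, so risks in the source population cannot be estimated directly — relative risk is not valid here. The odds ratio is the appropriate measure.
OR = (a·d)/(b·c) = (149 × 2089) / (2805 × 250) = 311261 / 701250 = 0.44387

0.444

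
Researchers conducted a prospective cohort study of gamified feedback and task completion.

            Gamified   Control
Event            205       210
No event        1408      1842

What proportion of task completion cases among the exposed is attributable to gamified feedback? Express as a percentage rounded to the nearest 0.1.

19.5

Reading the table with exposure as columns: a = 205 (Gamified, case), b = 1408 (Gamified, non-case), c = 210 (Control, case), d = 1842.
Risk in exposed = 205/1613 = 0.12709; risk in unexposed = 210/2052 = 0.10234.
RR = 0.12709/0.10234 = 1.24187
AR% = (RR − 1)/RR × 100 = (1.24187 − 1)/1.24187 × 100 = 19.4765%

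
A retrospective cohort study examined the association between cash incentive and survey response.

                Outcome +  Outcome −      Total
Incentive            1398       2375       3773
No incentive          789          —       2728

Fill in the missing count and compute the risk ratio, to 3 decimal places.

The missing cell is in the unexposed row: 2728 − 789 = 1939.
So a = 1398, b = 2375, c = 789, d = 1939.
RR = [a/(a+b)] / [c/(c+d)] = (1398/3773) / (789/2728) = 0.37053/0.28922 = 1.28111

1.281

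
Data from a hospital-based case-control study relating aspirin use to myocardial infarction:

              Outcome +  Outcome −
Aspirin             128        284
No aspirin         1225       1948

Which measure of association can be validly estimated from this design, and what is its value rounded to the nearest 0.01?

0.72

Cells: a = 128, b = 284, c = 1225, d = 1948.
This is a hospital-based case-control study: participants were sampled on outcome status, so risks in the source population cannot be estimated directly — relative risk is not valid here. The odds ratio is the appropriate measure.
OR = (a·d)/(b·c) = (128 × 1948) / (284 × 1225) = 249344 / 347900 = 0.71671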